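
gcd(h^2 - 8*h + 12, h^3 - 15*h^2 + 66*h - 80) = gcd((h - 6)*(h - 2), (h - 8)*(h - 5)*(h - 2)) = h - 2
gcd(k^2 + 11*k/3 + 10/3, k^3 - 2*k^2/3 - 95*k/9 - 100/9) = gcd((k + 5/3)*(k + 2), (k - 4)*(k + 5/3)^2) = k + 5/3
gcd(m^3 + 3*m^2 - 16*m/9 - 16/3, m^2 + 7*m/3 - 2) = m + 3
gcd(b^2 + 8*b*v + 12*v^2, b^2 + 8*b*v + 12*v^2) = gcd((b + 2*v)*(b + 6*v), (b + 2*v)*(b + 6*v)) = b^2 + 8*b*v + 12*v^2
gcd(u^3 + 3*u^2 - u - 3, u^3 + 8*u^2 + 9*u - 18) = u^2 + 2*u - 3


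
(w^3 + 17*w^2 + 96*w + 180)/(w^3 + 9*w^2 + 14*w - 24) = (w^2 + 11*w + 30)/(w^2 + 3*w - 4)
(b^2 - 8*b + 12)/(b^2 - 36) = (b - 2)/(b + 6)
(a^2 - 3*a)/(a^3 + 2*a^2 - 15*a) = 1/(a + 5)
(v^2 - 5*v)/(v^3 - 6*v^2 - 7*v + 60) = v/(v^2 - v - 12)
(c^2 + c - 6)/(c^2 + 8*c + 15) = (c - 2)/(c + 5)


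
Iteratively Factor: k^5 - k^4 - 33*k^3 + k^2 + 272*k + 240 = (k + 3)*(k^4 - 4*k^3 - 21*k^2 + 64*k + 80) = (k - 4)*(k + 3)*(k^3 - 21*k - 20) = (k - 4)*(k + 3)*(k + 4)*(k^2 - 4*k - 5) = (k - 4)*(k + 1)*(k + 3)*(k + 4)*(k - 5)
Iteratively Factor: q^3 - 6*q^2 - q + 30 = (q + 2)*(q^2 - 8*q + 15) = (q - 3)*(q + 2)*(q - 5)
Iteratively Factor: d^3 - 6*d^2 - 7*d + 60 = (d - 4)*(d^2 - 2*d - 15) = (d - 4)*(d + 3)*(d - 5)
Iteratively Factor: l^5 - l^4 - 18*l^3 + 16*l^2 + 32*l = (l - 2)*(l^4 + l^3 - 16*l^2 - 16*l) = (l - 4)*(l - 2)*(l^3 + 5*l^2 + 4*l) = (l - 4)*(l - 2)*(l + 1)*(l^2 + 4*l) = (l - 4)*(l - 2)*(l + 1)*(l + 4)*(l)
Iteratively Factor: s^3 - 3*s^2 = (s)*(s^2 - 3*s) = s*(s - 3)*(s)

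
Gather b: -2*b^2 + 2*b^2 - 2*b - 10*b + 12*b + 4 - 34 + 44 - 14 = 0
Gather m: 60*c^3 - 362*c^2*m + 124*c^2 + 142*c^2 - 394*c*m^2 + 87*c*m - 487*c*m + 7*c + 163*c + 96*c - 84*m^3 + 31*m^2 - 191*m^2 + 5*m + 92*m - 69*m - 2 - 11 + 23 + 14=60*c^3 + 266*c^2 + 266*c - 84*m^3 + m^2*(-394*c - 160) + m*(-362*c^2 - 400*c + 28) + 24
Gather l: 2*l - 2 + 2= 2*l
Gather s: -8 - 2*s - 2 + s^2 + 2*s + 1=s^2 - 9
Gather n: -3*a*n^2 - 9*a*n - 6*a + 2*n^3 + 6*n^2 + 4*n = -6*a + 2*n^3 + n^2*(6 - 3*a) + n*(4 - 9*a)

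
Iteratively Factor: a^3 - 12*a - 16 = (a + 2)*(a^2 - 2*a - 8) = (a - 4)*(a + 2)*(a + 2)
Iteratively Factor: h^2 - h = (h - 1)*(h)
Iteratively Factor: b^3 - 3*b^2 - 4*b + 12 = (b - 2)*(b^2 - b - 6) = (b - 3)*(b - 2)*(b + 2)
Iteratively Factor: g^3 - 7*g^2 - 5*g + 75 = (g + 3)*(g^2 - 10*g + 25) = (g - 5)*(g + 3)*(g - 5)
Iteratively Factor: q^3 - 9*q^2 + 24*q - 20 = (q - 2)*(q^2 - 7*q + 10) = (q - 2)^2*(q - 5)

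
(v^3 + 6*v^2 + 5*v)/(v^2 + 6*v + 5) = v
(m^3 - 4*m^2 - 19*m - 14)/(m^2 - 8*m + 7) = (m^2 + 3*m + 2)/(m - 1)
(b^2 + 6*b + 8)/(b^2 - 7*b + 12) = (b^2 + 6*b + 8)/(b^2 - 7*b + 12)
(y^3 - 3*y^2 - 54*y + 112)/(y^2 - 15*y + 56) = (y^2 + 5*y - 14)/(y - 7)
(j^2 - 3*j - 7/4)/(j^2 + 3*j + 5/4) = (2*j - 7)/(2*j + 5)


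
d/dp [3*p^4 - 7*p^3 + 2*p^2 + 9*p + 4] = 12*p^3 - 21*p^2 + 4*p + 9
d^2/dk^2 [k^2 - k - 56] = 2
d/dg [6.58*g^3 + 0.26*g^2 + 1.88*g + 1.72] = 19.74*g^2 + 0.52*g + 1.88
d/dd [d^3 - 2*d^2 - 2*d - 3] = 3*d^2 - 4*d - 2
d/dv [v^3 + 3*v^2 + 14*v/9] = 3*v^2 + 6*v + 14/9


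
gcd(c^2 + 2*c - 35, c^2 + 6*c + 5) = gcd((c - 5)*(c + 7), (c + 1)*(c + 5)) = 1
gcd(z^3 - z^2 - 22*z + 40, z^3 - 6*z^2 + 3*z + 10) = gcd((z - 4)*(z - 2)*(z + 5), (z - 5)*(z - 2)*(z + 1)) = z - 2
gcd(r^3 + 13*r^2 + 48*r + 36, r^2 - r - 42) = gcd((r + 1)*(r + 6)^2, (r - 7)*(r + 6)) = r + 6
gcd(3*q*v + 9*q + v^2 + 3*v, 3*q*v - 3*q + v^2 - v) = 3*q + v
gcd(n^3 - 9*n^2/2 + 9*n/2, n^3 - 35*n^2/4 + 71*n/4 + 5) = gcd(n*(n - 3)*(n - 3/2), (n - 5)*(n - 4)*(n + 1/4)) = 1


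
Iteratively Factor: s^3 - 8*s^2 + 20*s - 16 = (s - 4)*(s^2 - 4*s + 4) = (s - 4)*(s - 2)*(s - 2)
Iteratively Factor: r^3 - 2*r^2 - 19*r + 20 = (r - 1)*(r^2 - r - 20) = (r - 1)*(r + 4)*(r - 5)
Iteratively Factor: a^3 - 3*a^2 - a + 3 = (a - 3)*(a^2 - 1) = (a - 3)*(a + 1)*(a - 1)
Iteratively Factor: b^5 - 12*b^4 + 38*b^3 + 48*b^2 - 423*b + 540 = (b - 5)*(b^4 - 7*b^3 + 3*b^2 + 63*b - 108) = (b - 5)*(b + 3)*(b^3 - 10*b^2 + 33*b - 36) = (b - 5)*(b - 4)*(b + 3)*(b^2 - 6*b + 9) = (b - 5)*(b - 4)*(b - 3)*(b + 3)*(b - 3)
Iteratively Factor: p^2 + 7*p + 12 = (p + 3)*(p + 4)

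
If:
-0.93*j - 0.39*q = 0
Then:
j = -0.419354838709677*q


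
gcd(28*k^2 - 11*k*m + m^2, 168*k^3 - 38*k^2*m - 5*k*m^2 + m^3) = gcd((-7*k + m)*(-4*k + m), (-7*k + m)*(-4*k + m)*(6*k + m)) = 28*k^2 - 11*k*m + m^2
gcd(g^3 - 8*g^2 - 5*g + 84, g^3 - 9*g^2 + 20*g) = g - 4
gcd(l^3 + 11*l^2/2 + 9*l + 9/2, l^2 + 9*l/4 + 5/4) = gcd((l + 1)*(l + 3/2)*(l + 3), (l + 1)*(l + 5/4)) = l + 1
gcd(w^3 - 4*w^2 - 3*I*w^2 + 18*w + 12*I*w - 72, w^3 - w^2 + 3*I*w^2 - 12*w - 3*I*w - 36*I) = w^2 + w*(-4 + 3*I) - 12*I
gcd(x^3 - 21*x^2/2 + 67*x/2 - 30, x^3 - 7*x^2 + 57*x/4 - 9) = x^2 - 11*x/2 + 6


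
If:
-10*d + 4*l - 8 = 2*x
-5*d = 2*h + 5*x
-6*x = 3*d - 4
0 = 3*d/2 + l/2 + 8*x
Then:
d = 52/11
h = -250/33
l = 428/33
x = -56/33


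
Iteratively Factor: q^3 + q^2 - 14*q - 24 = (q + 2)*(q^2 - q - 12) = (q - 4)*(q + 2)*(q + 3)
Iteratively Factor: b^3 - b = (b)*(b^2 - 1) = b*(b + 1)*(b - 1)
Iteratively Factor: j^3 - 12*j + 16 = (j - 2)*(j^2 + 2*j - 8) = (j - 2)^2*(j + 4)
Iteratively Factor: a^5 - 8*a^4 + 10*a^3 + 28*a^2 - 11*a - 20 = (a + 1)*(a^4 - 9*a^3 + 19*a^2 + 9*a - 20) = (a - 5)*(a + 1)*(a^3 - 4*a^2 - a + 4) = (a - 5)*(a - 1)*(a + 1)*(a^2 - 3*a - 4) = (a - 5)*(a - 1)*(a + 1)^2*(a - 4)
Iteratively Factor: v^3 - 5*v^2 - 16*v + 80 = (v + 4)*(v^2 - 9*v + 20) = (v - 4)*(v + 4)*(v - 5)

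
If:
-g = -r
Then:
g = r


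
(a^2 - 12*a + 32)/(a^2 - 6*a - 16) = (a - 4)/(a + 2)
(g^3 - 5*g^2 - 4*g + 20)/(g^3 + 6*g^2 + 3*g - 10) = (g^2 - 7*g + 10)/(g^2 + 4*g - 5)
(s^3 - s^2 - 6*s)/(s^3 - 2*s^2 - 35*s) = (-s^2 + s + 6)/(-s^2 + 2*s + 35)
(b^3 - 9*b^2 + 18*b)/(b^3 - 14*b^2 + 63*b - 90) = b/(b - 5)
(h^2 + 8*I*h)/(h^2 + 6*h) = (h + 8*I)/(h + 6)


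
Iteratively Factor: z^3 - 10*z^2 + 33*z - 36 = (z - 3)*(z^2 - 7*z + 12) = (z - 3)^2*(z - 4)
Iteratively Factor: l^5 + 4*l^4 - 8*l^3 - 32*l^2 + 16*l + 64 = (l + 4)*(l^4 - 8*l^2 + 16) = (l + 2)*(l + 4)*(l^3 - 2*l^2 - 4*l + 8) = (l - 2)*(l + 2)*(l + 4)*(l^2 - 4) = (l - 2)*(l + 2)^2*(l + 4)*(l - 2)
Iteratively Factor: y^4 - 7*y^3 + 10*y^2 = (y)*(y^3 - 7*y^2 + 10*y) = y*(y - 5)*(y^2 - 2*y) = y^2*(y - 5)*(y - 2)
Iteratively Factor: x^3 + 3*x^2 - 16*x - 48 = (x + 4)*(x^2 - x - 12) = (x + 3)*(x + 4)*(x - 4)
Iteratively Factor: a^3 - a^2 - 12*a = (a - 4)*(a^2 + 3*a) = a*(a - 4)*(a + 3)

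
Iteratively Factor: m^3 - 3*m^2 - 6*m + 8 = (m - 4)*(m^2 + m - 2) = (m - 4)*(m + 2)*(m - 1)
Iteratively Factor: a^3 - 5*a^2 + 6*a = (a)*(a^2 - 5*a + 6) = a*(a - 2)*(a - 3)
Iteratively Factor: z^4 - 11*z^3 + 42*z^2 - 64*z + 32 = (z - 4)*(z^3 - 7*z^2 + 14*z - 8) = (z - 4)*(z - 2)*(z^2 - 5*z + 4) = (z - 4)*(z - 2)*(z - 1)*(z - 4)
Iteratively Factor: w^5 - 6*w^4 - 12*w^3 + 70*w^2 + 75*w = (w - 5)*(w^4 - w^3 - 17*w^2 - 15*w) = (w - 5)^2*(w^3 + 4*w^2 + 3*w) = (w - 5)^2*(w + 1)*(w^2 + 3*w) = (w - 5)^2*(w + 1)*(w + 3)*(w)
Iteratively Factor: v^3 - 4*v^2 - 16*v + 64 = (v - 4)*(v^2 - 16) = (v - 4)*(v + 4)*(v - 4)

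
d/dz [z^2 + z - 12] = 2*z + 1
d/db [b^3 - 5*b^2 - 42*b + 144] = 3*b^2 - 10*b - 42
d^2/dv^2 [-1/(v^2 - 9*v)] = 2*(v*(v - 9) - (2*v - 9)^2)/(v^3*(v - 9)^3)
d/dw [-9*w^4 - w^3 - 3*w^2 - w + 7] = -36*w^3 - 3*w^2 - 6*w - 1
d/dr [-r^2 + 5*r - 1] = 5 - 2*r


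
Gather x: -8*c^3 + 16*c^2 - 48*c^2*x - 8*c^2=-8*c^3 - 48*c^2*x + 8*c^2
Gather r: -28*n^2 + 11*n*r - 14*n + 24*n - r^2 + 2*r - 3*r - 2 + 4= -28*n^2 + 10*n - r^2 + r*(11*n - 1) + 2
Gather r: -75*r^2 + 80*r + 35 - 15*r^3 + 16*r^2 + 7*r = -15*r^3 - 59*r^2 + 87*r + 35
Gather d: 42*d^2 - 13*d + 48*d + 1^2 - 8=42*d^2 + 35*d - 7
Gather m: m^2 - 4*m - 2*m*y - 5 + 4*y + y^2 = m^2 + m*(-2*y - 4) + y^2 + 4*y - 5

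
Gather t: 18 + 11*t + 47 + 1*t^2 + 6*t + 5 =t^2 + 17*t + 70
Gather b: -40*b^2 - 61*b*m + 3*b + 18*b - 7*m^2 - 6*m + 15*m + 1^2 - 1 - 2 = -40*b^2 + b*(21 - 61*m) - 7*m^2 + 9*m - 2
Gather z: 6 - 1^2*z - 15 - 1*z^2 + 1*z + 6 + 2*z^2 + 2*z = z^2 + 2*z - 3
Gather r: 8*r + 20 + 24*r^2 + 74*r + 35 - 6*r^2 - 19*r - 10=18*r^2 + 63*r + 45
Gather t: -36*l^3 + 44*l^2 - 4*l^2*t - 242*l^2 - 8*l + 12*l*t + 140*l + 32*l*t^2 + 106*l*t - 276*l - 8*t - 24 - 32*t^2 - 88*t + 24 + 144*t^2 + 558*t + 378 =-36*l^3 - 198*l^2 - 144*l + t^2*(32*l + 112) + t*(-4*l^2 + 118*l + 462) + 378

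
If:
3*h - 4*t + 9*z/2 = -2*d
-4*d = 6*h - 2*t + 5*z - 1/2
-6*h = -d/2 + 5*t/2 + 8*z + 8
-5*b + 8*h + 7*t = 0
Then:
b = -22*z/15 - 977/540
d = 4*z/3 + 71/36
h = -3*z/2 - 65/54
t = 2*z/3 + 1/12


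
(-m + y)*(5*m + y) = -5*m^2 + 4*m*y + y^2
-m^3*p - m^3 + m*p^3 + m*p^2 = (-m + p)*(m + p)*(m*p + m)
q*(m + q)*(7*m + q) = 7*m^2*q + 8*m*q^2 + q^3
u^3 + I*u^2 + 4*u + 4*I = (u - 2*I)*(u + I)*(u + 2*I)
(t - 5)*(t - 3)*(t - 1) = t^3 - 9*t^2 + 23*t - 15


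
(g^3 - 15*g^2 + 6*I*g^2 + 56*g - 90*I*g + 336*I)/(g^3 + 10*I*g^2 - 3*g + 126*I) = (g^2 - 15*g + 56)/(g^2 + 4*I*g + 21)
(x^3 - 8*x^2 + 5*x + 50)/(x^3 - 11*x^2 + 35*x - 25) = (x + 2)/(x - 1)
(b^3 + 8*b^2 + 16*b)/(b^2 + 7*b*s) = (b^2 + 8*b + 16)/(b + 7*s)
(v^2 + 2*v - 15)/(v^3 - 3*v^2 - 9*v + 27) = (v + 5)/(v^2 - 9)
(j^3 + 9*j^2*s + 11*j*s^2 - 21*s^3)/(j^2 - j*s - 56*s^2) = (-j^2 - 2*j*s + 3*s^2)/(-j + 8*s)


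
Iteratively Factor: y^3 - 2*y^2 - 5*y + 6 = (y - 1)*(y^2 - y - 6) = (y - 3)*(y - 1)*(y + 2)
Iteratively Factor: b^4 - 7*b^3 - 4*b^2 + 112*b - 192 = (b - 4)*(b^3 - 3*b^2 - 16*b + 48) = (b - 4)*(b + 4)*(b^2 - 7*b + 12) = (b - 4)*(b - 3)*(b + 4)*(b - 4)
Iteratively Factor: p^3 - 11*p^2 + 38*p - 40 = (p - 4)*(p^2 - 7*p + 10) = (p - 5)*(p - 4)*(p - 2)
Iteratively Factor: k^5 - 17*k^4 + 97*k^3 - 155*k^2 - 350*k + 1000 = (k - 5)*(k^4 - 12*k^3 + 37*k^2 + 30*k - 200) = (k - 5)*(k - 4)*(k^3 - 8*k^2 + 5*k + 50) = (k - 5)*(k - 4)*(k + 2)*(k^2 - 10*k + 25) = (k - 5)^2*(k - 4)*(k + 2)*(k - 5)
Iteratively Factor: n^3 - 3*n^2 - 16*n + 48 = (n - 3)*(n^2 - 16) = (n - 3)*(n + 4)*(n - 4)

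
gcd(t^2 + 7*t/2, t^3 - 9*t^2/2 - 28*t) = t^2 + 7*t/2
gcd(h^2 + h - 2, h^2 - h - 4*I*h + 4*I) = h - 1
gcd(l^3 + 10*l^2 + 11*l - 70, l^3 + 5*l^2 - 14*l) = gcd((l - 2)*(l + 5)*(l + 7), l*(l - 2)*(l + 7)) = l^2 + 5*l - 14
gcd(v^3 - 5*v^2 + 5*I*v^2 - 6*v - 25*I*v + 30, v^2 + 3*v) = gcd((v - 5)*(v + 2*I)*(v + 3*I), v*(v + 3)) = 1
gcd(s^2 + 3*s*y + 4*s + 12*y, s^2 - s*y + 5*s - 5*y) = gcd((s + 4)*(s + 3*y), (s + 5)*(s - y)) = 1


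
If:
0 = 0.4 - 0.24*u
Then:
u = 1.67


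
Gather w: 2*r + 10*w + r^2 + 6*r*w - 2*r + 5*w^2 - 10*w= r^2 + 6*r*w + 5*w^2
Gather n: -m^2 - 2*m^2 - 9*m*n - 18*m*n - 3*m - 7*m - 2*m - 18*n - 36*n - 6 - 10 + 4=-3*m^2 - 12*m + n*(-27*m - 54) - 12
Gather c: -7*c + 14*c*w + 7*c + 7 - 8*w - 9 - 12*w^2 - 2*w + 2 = 14*c*w - 12*w^2 - 10*w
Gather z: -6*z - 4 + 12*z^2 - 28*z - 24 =12*z^2 - 34*z - 28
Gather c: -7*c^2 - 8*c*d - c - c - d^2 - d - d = -7*c^2 + c*(-8*d - 2) - d^2 - 2*d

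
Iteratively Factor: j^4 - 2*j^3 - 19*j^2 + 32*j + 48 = (j + 1)*(j^3 - 3*j^2 - 16*j + 48) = (j - 4)*(j + 1)*(j^2 + j - 12) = (j - 4)*(j - 3)*(j + 1)*(j + 4)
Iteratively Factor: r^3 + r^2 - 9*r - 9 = (r + 1)*(r^2 - 9) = (r + 1)*(r + 3)*(r - 3)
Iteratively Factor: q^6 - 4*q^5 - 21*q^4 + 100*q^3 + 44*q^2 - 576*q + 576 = (q - 2)*(q^5 - 2*q^4 - 25*q^3 + 50*q^2 + 144*q - 288) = (q - 2)^2*(q^4 - 25*q^2 + 144) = (q - 2)^2*(q + 4)*(q^3 - 4*q^2 - 9*q + 36) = (q - 4)*(q - 2)^2*(q + 4)*(q^2 - 9) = (q - 4)*(q - 2)^2*(q + 3)*(q + 4)*(q - 3)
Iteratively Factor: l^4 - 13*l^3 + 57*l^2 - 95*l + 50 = (l - 1)*(l^3 - 12*l^2 + 45*l - 50) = (l - 5)*(l - 1)*(l^2 - 7*l + 10) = (l - 5)^2*(l - 1)*(l - 2)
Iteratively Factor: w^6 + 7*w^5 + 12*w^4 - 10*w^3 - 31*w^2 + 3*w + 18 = (w - 1)*(w^5 + 8*w^4 + 20*w^3 + 10*w^2 - 21*w - 18) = (w - 1)*(w + 2)*(w^4 + 6*w^3 + 8*w^2 - 6*w - 9) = (w - 1)^2*(w + 2)*(w^3 + 7*w^2 + 15*w + 9) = (w - 1)^2*(w + 2)*(w + 3)*(w^2 + 4*w + 3) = (w - 1)^2*(w + 2)*(w + 3)^2*(w + 1)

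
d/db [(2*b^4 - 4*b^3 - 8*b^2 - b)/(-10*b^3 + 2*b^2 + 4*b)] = (-10*b^4 + 4*b^3 - 32*b^2 - 26*b - 15)/(2*(25*b^4 - 10*b^3 - 19*b^2 + 4*b + 4))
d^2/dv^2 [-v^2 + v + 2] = -2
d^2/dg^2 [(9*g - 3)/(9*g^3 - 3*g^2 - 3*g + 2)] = 18*(243*g^5 - 243*g^4 + 108*g^3 - 90*g^2 + 27*g + 1)/(729*g^9 - 729*g^8 - 486*g^7 + 945*g^6 - 162*g^5 - 351*g^4 + 189*g^3 + 18*g^2 - 36*g + 8)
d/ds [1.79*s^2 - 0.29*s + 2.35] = 3.58*s - 0.29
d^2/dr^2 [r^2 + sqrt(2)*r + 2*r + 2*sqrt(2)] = 2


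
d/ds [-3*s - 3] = -3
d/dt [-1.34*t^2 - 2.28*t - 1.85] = -2.68*t - 2.28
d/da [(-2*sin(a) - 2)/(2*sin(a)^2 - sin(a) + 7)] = 2*(4*sin(a) - cos(2*a) - 7)*cos(a)/(-sin(a) - cos(2*a) + 8)^2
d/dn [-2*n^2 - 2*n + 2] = -4*n - 2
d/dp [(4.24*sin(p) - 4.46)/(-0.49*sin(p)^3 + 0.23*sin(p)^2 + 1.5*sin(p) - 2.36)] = (4.1552*sin(p)^3 - 7.5314*sin(p)^2 + 2.0516*sin(p) - 3.3164)*cos(p)/(0.2401*sin(p)^6 - 0.2254*sin(p)^5 - 1.4171*sin(p)^4 + 3.0028*sin(p)^3 + 1.1644*sin(p)^2 - 7.08*sin(p) + 5.5696)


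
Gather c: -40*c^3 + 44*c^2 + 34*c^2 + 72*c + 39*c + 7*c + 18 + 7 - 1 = -40*c^3 + 78*c^2 + 118*c + 24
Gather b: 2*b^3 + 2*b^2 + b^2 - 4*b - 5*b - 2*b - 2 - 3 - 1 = 2*b^3 + 3*b^2 - 11*b - 6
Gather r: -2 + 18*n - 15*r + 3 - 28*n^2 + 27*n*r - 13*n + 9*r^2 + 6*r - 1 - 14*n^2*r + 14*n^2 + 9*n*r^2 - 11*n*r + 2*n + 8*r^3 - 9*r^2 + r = -14*n^2 + 9*n*r^2 + 7*n + 8*r^3 + r*(-14*n^2 + 16*n - 8)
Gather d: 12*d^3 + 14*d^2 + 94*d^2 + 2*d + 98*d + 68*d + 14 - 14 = 12*d^3 + 108*d^2 + 168*d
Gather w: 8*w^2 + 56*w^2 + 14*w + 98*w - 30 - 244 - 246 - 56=64*w^2 + 112*w - 576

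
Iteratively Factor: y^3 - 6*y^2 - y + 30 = (y + 2)*(y^2 - 8*y + 15) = (y - 3)*(y + 2)*(y - 5)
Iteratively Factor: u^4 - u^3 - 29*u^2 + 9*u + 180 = (u - 5)*(u^3 + 4*u^2 - 9*u - 36) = (u - 5)*(u - 3)*(u^2 + 7*u + 12) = (u - 5)*(u - 3)*(u + 4)*(u + 3)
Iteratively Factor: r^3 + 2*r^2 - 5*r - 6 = (r - 2)*(r^2 + 4*r + 3) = (r - 2)*(r + 3)*(r + 1)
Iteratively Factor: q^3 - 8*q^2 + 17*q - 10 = (q - 2)*(q^2 - 6*q + 5) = (q - 2)*(q - 1)*(q - 5)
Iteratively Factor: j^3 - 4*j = (j)*(j^2 - 4) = j*(j - 2)*(j + 2)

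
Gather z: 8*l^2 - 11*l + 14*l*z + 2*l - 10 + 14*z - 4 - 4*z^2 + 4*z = 8*l^2 - 9*l - 4*z^2 + z*(14*l + 18) - 14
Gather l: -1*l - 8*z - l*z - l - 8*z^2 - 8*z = l*(-z - 2) - 8*z^2 - 16*z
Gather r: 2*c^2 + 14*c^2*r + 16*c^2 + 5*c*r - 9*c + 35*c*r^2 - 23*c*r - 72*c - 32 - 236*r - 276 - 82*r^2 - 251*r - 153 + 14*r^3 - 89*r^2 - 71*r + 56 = 18*c^2 - 81*c + 14*r^3 + r^2*(35*c - 171) + r*(14*c^2 - 18*c - 558) - 405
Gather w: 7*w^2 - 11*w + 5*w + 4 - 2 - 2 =7*w^2 - 6*w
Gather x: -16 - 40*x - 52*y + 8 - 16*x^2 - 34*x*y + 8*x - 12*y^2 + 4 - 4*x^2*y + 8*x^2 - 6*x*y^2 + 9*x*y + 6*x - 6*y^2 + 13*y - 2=x^2*(-4*y - 8) + x*(-6*y^2 - 25*y - 26) - 18*y^2 - 39*y - 6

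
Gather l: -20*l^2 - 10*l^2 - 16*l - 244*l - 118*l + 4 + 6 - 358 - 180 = -30*l^2 - 378*l - 528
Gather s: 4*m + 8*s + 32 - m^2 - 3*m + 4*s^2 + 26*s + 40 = -m^2 + m + 4*s^2 + 34*s + 72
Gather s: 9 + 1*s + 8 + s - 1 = 2*s + 16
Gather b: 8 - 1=7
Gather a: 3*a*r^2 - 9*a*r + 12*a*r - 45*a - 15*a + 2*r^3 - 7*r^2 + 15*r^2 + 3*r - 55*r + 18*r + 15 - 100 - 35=a*(3*r^2 + 3*r - 60) + 2*r^3 + 8*r^2 - 34*r - 120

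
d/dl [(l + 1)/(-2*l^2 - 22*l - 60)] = (-l^2 - 11*l + (l + 1)*(2*l + 11) - 30)/(2*(l^2 + 11*l + 30)^2)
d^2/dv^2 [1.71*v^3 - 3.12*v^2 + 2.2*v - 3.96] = 10.26*v - 6.24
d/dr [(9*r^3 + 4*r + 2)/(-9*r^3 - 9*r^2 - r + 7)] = 3*(-27*r^4 + 18*r^3 + 93*r^2 + 12*r + 10)/(81*r^6 + 162*r^5 + 99*r^4 - 108*r^3 - 125*r^2 - 14*r + 49)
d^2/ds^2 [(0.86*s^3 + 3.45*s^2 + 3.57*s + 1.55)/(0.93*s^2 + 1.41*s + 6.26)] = (8.88178419700125e-16*s^5 - 7.105427357601e-15*s^4 - 9.46654799999997*s^3 - 66.9224340000001*s^2 + 89.70015*s + 195.488046)/(0.804357*s^6 + 3.658527*s^5 + 21.789621*s^4 + 52.055649*s^3 + 146.669922*s^2 + 165.763548*s + 245.314376)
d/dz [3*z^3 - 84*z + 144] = 9*z^2 - 84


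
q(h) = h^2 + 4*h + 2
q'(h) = 2*h + 4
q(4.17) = 36.07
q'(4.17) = 12.34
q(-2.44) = -1.81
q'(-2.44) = -0.88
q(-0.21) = 1.20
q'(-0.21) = 3.58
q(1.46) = 9.97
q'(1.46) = 6.92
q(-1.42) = -1.66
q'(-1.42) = 1.16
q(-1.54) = -1.79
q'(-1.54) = 0.92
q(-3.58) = 0.50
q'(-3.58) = -3.16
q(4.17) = 36.07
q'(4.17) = 12.34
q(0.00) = 2.00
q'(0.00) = 4.00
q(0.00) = 2.00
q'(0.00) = 4.00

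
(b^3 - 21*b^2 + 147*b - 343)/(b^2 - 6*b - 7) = (b^2 - 14*b + 49)/(b + 1)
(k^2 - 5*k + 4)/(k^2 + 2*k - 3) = (k - 4)/(k + 3)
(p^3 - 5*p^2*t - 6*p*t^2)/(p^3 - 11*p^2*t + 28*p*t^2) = (p^2 - 5*p*t - 6*t^2)/(p^2 - 11*p*t + 28*t^2)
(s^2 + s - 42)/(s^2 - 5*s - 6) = (s + 7)/(s + 1)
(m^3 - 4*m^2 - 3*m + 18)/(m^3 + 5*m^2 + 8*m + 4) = (m^2 - 6*m + 9)/(m^2 + 3*m + 2)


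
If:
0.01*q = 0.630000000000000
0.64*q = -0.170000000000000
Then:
No Solution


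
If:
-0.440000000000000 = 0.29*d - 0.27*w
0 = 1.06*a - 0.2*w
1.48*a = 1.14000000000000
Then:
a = 0.77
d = 2.28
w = 4.08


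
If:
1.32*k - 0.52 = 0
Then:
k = 0.39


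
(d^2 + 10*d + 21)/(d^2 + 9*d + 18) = (d + 7)/(d + 6)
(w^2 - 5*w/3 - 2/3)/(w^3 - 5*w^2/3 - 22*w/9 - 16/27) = 9*(w - 2)/(9*w^2 - 18*w - 16)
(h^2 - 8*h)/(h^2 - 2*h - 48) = h/(h + 6)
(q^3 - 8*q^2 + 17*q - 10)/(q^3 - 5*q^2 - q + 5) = (q - 2)/(q + 1)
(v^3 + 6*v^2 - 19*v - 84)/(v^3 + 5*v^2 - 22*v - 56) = (v + 3)/(v + 2)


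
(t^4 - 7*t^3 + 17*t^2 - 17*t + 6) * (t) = t^5 - 7*t^4 + 17*t^3 - 17*t^2 + 6*t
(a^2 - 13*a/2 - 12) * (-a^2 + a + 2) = -a^4 + 15*a^3/2 + 15*a^2/2 - 25*a - 24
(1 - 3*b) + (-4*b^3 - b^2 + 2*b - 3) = -4*b^3 - b^2 - b - 2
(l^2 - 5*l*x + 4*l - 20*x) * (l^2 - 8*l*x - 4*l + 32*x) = l^4 - 13*l^3*x + 40*l^2*x^2 - 16*l^2 + 208*l*x - 640*x^2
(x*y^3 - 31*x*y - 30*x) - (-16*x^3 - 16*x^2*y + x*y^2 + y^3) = 16*x^3 + 16*x^2*y + x*y^3 - x*y^2 - 31*x*y - 30*x - y^3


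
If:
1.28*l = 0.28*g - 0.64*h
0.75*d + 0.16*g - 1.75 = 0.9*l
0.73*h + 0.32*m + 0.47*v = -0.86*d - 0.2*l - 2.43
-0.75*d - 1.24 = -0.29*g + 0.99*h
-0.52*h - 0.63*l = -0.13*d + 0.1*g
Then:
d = 4.46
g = 5.14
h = -3.13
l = 2.69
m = -1.46875*v - 14.1310174694428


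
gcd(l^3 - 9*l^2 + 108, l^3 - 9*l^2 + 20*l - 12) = l - 6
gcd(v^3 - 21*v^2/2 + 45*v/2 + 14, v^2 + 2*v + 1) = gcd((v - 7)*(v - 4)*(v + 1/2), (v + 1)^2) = 1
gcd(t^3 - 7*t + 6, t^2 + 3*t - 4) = t - 1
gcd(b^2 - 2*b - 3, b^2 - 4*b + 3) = b - 3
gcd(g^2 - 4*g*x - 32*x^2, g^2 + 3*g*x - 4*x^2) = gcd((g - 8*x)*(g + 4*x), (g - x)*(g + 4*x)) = g + 4*x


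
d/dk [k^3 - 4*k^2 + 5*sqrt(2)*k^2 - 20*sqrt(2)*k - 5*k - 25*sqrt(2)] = 3*k^2 - 8*k + 10*sqrt(2)*k - 20*sqrt(2) - 5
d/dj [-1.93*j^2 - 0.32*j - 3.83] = -3.86*j - 0.32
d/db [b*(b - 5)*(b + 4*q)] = 3*b^2 + 8*b*q - 10*b - 20*q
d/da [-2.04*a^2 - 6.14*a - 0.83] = -4.08*a - 6.14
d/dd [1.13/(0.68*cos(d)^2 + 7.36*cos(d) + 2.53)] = (1.5368*cos(d) + 8.3168)*sin(d)/(0.68*cos(d)^2 + 7.36*cos(d) + 2.53)^2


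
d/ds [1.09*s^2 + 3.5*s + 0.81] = 2.18*s + 3.5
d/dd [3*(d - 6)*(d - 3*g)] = 6*d - 9*g - 18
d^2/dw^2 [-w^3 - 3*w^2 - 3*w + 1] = -6*w - 6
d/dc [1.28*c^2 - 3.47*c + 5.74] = 2.56*c - 3.47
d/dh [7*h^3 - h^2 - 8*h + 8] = 21*h^2 - 2*h - 8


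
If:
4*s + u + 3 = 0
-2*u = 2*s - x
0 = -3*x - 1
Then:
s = -17/18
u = 7/9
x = -1/3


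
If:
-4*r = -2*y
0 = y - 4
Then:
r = 2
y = 4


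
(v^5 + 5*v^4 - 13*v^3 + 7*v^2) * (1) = v^5 + 5*v^4 - 13*v^3 + 7*v^2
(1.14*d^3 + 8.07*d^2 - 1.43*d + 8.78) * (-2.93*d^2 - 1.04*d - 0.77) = -3.3402*d^5 - 24.8307*d^4 - 5.0807*d^3 - 30.4521*d^2 - 8.0301*d - 6.7606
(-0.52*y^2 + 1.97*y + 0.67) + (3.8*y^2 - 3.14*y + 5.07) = 3.28*y^2 - 1.17*y + 5.74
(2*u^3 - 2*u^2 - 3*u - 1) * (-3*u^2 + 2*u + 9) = -6*u^5 + 10*u^4 + 23*u^3 - 21*u^2 - 29*u - 9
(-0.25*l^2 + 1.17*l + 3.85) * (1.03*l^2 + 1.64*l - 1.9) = -0.2575*l^4 + 0.7951*l^3 + 6.3593*l^2 + 4.091*l - 7.315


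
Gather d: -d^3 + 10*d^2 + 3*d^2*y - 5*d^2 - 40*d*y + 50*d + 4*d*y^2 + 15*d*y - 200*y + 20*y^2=-d^3 + d^2*(3*y + 5) + d*(4*y^2 - 25*y + 50) + 20*y^2 - 200*y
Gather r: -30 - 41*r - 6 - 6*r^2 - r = -6*r^2 - 42*r - 36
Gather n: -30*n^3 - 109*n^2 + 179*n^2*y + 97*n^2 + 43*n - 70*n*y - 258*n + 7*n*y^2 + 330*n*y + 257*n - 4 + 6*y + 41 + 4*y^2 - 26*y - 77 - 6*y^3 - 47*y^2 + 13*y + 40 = -30*n^3 + n^2*(179*y - 12) + n*(7*y^2 + 260*y + 42) - 6*y^3 - 43*y^2 - 7*y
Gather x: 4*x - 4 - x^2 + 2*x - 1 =-x^2 + 6*x - 5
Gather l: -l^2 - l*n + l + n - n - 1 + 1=-l^2 + l*(1 - n)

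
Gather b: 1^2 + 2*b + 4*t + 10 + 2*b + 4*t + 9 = 4*b + 8*t + 20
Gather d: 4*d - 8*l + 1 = 4*d - 8*l + 1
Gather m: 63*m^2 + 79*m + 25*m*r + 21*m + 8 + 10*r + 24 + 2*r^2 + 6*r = 63*m^2 + m*(25*r + 100) + 2*r^2 + 16*r + 32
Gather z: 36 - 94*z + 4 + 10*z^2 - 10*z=10*z^2 - 104*z + 40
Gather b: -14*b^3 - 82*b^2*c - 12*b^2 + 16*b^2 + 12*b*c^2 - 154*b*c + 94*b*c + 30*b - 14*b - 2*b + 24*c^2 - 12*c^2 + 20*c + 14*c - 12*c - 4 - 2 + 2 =-14*b^3 + b^2*(4 - 82*c) + b*(12*c^2 - 60*c + 14) + 12*c^2 + 22*c - 4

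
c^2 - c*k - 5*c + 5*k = (c - 5)*(c - k)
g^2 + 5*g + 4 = (g + 1)*(g + 4)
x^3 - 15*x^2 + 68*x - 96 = (x - 8)*(x - 4)*(x - 3)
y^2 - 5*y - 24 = (y - 8)*(y + 3)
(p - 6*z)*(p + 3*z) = p^2 - 3*p*z - 18*z^2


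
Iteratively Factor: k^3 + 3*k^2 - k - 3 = (k + 1)*(k^2 + 2*k - 3) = (k - 1)*(k + 1)*(k + 3)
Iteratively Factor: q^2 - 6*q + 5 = (q - 5)*(q - 1)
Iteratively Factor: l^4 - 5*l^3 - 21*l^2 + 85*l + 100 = (l + 1)*(l^3 - 6*l^2 - 15*l + 100) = (l - 5)*(l + 1)*(l^2 - l - 20) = (l - 5)*(l + 1)*(l + 4)*(l - 5)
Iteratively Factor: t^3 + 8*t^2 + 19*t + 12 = (t + 1)*(t^2 + 7*t + 12) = (t + 1)*(t + 4)*(t + 3)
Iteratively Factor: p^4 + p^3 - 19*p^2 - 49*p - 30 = (p + 2)*(p^3 - p^2 - 17*p - 15) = (p + 1)*(p + 2)*(p^2 - 2*p - 15) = (p + 1)*(p + 2)*(p + 3)*(p - 5)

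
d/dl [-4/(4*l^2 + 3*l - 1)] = 4*(8*l + 3)/(4*l^2 + 3*l - 1)^2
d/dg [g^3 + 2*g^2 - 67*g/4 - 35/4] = 3*g^2 + 4*g - 67/4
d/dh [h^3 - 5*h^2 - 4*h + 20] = 3*h^2 - 10*h - 4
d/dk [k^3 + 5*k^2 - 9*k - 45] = 3*k^2 + 10*k - 9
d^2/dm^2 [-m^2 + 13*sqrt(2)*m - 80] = -2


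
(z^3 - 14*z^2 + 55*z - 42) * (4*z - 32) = 4*z^4 - 88*z^3 + 668*z^2 - 1928*z + 1344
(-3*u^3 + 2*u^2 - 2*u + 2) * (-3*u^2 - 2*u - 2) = 9*u^5 + 8*u^3 - 6*u^2 - 4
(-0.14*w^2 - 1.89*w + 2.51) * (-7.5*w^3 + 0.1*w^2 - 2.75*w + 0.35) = 1.05*w^5 + 14.161*w^4 - 18.629*w^3 + 5.3995*w^2 - 7.564*w + 0.8785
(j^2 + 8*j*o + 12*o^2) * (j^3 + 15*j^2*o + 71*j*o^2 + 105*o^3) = j^5 + 23*j^4*o + 203*j^3*o^2 + 853*j^2*o^3 + 1692*j*o^4 + 1260*o^5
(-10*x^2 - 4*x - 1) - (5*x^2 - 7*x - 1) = -15*x^2 + 3*x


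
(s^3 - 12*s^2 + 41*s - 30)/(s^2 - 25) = (s^2 - 7*s + 6)/(s + 5)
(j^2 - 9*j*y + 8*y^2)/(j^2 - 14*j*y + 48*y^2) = (-j + y)/(-j + 6*y)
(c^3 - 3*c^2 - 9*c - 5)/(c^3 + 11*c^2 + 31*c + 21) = (c^2 - 4*c - 5)/(c^2 + 10*c + 21)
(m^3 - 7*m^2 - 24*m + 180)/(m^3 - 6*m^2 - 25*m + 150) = (m - 6)/(m - 5)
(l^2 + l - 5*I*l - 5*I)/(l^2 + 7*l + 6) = (l - 5*I)/(l + 6)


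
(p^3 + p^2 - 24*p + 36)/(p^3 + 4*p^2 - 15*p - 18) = (p - 2)/(p + 1)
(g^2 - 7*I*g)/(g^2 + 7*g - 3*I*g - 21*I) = g*(g - 7*I)/(g^2 + g*(7 - 3*I) - 21*I)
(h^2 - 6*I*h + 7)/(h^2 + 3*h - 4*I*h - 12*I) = (h^2 - 6*I*h + 7)/(h^2 + h*(3 - 4*I) - 12*I)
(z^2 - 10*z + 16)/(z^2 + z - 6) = (z - 8)/(z + 3)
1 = 1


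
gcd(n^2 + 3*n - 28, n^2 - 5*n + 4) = n - 4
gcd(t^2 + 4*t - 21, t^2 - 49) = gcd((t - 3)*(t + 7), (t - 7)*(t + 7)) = t + 7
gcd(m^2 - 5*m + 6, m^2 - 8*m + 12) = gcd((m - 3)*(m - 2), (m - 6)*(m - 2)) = m - 2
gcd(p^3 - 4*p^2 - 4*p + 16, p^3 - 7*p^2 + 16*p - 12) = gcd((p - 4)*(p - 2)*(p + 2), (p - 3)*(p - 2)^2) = p - 2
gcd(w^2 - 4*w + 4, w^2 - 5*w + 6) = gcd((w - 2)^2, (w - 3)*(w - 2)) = w - 2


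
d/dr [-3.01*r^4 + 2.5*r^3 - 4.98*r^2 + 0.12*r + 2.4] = -12.04*r^3 + 7.5*r^2 - 9.96*r + 0.12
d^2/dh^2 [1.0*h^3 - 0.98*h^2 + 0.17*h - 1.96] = 6.0*h - 1.96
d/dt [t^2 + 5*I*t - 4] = 2*t + 5*I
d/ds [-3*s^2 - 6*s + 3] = -6*s - 6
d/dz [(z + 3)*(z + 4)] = 2*z + 7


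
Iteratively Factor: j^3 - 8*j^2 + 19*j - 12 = (j - 1)*(j^2 - 7*j + 12) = (j - 4)*(j - 1)*(j - 3)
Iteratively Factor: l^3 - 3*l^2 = (l)*(l^2 - 3*l) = l*(l - 3)*(l)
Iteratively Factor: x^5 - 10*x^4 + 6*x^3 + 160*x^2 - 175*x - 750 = (x + 3)*(x^4 - 13*x^3 + 45*x^2 + 25*x - 250) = (x - 5)*(x + 3)*(x^3 - 8*x^2 + 5*x + 50) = (x - 5)*(x + 2)*(x + 3)*(x^2 - 10*x + 25) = (x - 5)^2*(x + 2)*(x + 3)*(x - 5)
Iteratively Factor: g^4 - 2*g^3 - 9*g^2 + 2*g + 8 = (g + 2)*(g^3 - 4*g^2 - g + 4) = (g - 1)*(g + 2)*(g^2 - 3*g - 4) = (g - 4)*(g - 1)*(g + 2)*(g + 1)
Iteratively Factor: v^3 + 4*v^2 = (v)*(v^2 + 4*v) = v*(v + 4)*(v)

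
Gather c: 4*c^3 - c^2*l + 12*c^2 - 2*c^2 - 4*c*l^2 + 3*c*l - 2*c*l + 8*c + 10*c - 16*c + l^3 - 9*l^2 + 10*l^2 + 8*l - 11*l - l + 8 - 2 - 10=4*c^3 + c^2*(10 - l) + c*(-4*l^2 + l + 2) + l^3 + l^2 - 4*l - 4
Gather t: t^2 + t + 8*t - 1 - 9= t^2 + 9*t - 10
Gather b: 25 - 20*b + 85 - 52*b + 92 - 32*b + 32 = 234 - 104*b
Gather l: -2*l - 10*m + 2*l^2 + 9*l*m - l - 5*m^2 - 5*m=2*l^2 + l*(9*m - 3) - 5*m^2 - 15*m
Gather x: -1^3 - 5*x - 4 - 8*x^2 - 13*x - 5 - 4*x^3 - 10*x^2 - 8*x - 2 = -4*x^3 - 18*x^2 - 26*x - 12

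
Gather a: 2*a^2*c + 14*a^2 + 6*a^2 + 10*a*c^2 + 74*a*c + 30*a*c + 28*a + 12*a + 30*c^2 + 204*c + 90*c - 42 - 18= a^2*(2*c + 20) + a*(10*c^2 + 104*c + 40) + 30*c^2 + 294*c - 60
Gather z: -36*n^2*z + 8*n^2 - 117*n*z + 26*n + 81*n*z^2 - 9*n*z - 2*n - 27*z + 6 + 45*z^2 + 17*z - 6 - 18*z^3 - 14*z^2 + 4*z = 8*n^2 + 24*n - 18*z^3 + z^2*(81*n + 31) + z*(-36*n^2 - 126*n - 6)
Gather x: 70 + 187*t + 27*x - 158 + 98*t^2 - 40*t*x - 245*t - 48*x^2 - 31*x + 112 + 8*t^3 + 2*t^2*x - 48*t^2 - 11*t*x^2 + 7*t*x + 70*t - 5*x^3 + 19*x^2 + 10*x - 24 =8*t^3 + 50*t^2 + 12*t - 5*x^3 + x^2*(-11*t - 29) + x*(2*t^2 - 33*t + 6)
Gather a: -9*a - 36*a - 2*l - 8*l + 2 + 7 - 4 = -45*a - 10*l + 5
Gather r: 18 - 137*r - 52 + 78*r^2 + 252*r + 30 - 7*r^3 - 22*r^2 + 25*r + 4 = -7*r^3 + 56*r^2 + 140*r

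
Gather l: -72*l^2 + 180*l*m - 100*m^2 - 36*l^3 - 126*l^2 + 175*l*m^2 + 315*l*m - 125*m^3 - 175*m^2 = -36*l^3 - 198*l^2 + l*(175*m^2 + 495*m) - 125*m^3 - 275*m^2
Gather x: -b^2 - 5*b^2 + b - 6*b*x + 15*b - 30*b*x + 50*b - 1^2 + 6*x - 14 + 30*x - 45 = -6*b^2 + 66*b + x*(36 - 36*b) - 60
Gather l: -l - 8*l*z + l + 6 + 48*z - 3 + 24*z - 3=-8*l*z + 72*z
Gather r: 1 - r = 1 - r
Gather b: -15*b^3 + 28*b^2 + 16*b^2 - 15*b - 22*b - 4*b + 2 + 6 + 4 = -15*b^3 + 44*b^2 - 41*b + 12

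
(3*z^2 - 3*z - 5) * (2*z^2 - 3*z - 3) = 6*z^4 - 15*z^3 - 10*z^2 + 24*z + 15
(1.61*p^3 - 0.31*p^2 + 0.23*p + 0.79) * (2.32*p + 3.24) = 3.7352*p^4 + 4.4972*p^3 - 0.4708*p^2 + 2.578*p + 2.5596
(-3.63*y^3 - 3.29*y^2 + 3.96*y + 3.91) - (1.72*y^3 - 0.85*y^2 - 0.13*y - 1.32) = -5.35*y^3 - 2.44*y^2 + 4.09*y + 5.23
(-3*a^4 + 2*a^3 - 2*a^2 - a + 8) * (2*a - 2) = -6*a^5 + 10*a^4 - 8*a^3 + 2*a^2 + 18*a - 16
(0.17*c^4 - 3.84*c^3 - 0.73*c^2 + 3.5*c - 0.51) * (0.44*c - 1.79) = 0.0748*c^5 - 1.9939*c^4 + 6.5524*c^3 + 2.8467*c^2 - 6.4894*c + 0.9129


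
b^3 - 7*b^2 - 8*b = b*(b - 8)*(b + 1)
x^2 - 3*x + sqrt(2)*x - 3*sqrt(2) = (x - 3)*(x + sqrt(2))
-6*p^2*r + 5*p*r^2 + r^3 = r*(-p + r)*(6*p + r)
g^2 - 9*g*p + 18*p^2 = (g - 6*p)*(g - 3*p)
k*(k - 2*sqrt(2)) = k^2 - 2*sqrt(2)*k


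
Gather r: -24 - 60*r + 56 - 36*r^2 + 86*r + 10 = -36*r^2 + 26*r + 42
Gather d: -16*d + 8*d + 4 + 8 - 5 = 7 - 8*d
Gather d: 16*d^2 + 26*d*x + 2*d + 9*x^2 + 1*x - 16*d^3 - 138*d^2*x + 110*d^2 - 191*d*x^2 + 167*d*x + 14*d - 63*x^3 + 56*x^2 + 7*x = -16*d^3 + d^2*(126 - 138*x) + d*(-191*x^2 + 193*x + 16) - 63*x^3 + 65*x^2 + 8*x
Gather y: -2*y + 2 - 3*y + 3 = 5 - 5*y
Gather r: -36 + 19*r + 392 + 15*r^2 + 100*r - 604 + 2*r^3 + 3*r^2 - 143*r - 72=2*r^3 + 18*r^2 - 24*r - 320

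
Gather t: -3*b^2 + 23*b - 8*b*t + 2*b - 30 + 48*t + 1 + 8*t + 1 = -3*b^2 + 25*b + t*(56 - 8*b) - 28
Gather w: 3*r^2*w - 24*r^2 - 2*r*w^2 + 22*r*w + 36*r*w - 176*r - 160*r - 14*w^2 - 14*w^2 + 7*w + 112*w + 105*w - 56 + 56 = -24*r^2 - 336*r + w^2*(-2*r - 28) + w*(3*r^2 + 58*r + 224)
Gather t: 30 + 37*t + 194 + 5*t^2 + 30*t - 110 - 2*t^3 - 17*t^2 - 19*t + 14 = -2*t^3 - 12*t^2 + 48*t + 128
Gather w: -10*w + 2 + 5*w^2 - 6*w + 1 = 5*w^2 - 16*w + 3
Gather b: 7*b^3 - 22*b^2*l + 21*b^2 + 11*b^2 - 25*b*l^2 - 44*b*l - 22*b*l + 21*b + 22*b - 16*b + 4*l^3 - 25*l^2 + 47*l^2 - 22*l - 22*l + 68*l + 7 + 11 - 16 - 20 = 7*b^3 + b^2*(32 - 22*l) + b*(-25*l^2 - 66*l + 27) + 4*l^3 + 22*l^2 + 24*l - 18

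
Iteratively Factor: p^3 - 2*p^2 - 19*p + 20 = (p - 1)*(p^2 - p - 20) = (p - 5)*(p - 1)*(p + 4)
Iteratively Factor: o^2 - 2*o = (o - 2)*(o)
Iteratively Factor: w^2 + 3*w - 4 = (w + 4)*(w - 1)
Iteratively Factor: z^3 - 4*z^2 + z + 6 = (z - 2)*(z^2 - 2*z - 3) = (z - 2)*(z + 1)*(z - 3)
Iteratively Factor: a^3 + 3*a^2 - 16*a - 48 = (a - 4)*(a^2 + 7*a + 12) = (a - 4)*(a + 4)*(a + 3)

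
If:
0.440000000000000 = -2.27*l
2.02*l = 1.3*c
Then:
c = -0.30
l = -0.19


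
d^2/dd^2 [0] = 0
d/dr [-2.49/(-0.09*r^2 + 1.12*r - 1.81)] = (2.7888 - 0.4482*r)/(0.09*r^2 - 1.12*r + 1.81)^2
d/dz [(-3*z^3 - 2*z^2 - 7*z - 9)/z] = -6*z - 2 + 9/z^2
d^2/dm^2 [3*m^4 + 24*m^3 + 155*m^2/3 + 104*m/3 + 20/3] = 36*m^2 + 144*m + 310/3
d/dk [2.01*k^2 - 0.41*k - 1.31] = 4.02*k - 0.41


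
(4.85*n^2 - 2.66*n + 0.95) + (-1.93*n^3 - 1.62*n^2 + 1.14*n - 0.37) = -1.93*n^3 + 3.23*n^2 - 1.52*n + 0.58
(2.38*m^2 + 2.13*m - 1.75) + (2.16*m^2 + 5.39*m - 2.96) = 4.54*m^2 + 7.52*m - 4.71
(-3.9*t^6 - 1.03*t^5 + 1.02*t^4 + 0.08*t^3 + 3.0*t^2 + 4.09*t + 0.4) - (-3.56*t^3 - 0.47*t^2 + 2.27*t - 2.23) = -3.9*t^6 - 1.03*t^5 + 1.02*t^4 + 3.64*t^3 + 3.47*t^2 + 1.82*t + 2.63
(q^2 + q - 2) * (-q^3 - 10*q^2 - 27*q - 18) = -q^5 - 11*q^4 - 35*q^3 - 25*q^2 + 36*q + 36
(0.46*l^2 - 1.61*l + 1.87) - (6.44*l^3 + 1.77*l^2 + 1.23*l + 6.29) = -6.44*l^3 - 1.31*l^2 - 2.84*l - 4.42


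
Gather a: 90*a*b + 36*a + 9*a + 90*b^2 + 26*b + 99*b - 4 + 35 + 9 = a*(90*b + 45) + 90*b^2 + 125*b + 40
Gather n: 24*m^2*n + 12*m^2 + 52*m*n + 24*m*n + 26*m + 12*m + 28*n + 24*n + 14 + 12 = 12*m^2 + 38*m + n*(24*m^2 + 76*m + 52) + 26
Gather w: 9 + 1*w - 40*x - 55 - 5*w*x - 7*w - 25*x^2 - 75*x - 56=w*(-5*x - 6) - 25*x^2 - 115*x - 102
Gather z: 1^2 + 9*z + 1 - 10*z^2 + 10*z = -10*z^2 + 19*z + 2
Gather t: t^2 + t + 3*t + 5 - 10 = t^2 + 4*t - 5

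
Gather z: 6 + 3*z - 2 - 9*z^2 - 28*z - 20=-9*z^2 - 25*z - 16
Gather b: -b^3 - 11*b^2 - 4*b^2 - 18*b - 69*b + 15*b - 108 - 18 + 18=-b^3 - 15*b^2 - 72*b - 108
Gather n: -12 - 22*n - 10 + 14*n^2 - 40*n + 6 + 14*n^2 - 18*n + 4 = 28*n^2 - 80*n - 12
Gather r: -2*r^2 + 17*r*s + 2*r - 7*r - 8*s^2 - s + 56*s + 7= -2*r^2 + r*(17*s - 5) - 8*s^2 + 55*s + 7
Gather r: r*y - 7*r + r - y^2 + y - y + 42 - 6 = r*(y - 6) - y^2 + 36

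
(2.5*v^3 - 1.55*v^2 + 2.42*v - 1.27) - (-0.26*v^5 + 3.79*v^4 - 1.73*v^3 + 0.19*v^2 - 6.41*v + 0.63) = 0.26*v^5 - 3.79*v^4 + 4.23*v^3 - 1.74*v^2 + 8.83*v - 1.9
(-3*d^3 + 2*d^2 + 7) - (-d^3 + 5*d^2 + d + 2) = -2*d^3 - 3*d^2 - d + 5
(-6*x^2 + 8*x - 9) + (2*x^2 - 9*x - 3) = -4*x^2 - x - 12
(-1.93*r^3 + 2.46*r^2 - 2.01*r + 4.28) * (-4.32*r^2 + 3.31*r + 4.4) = 8.3376*r^5 - 17.0155*r^4 + 8.3338*r^3 - 14.3187*r^2 + 5.3228*r + 18.832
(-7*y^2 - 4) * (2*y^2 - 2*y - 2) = -14*y^4 + 14*y^3 + 6*y^2 + 8*y + 8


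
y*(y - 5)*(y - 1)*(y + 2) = y^4 - 4*y^3 - 7*y^2 + 10*y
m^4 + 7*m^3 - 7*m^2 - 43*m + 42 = (m - 2)*(m - 1)*(m + 3)*(m + 7)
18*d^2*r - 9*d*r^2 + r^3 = r*(-6*d + r)*(-3*d + r)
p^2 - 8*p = p*(p - 8)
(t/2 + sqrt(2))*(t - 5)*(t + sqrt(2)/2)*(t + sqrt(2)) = t^4/2 - 5*t^3/2 + 7*sqrt(2)*t^3/4 - 35*sqrt(2)*t^2/4 + 7*t^2/2 - 35*t/2 + sqrt(2)*t - 5*sqrt(2)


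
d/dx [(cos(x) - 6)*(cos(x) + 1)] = (5 - 2*cos(x))*sin(x)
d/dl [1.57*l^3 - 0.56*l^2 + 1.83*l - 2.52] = 4.71*l^2 - 1.12*l + 1.83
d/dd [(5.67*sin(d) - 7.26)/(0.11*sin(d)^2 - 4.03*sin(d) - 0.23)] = (-0.6237*sin(d)^2 + 1.5972*sin(d) - 30.5619)*cos(d)/(0.0121*sin(d)^4 - 0.8866*sin(d)^3 + 16.1903*sin(d)^2 + 1.8538*sin(d) + 0.0529)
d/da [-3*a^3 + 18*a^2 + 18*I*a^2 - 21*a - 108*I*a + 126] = -9*a^2 + 36*a*(1 + I) - 21 - 108*I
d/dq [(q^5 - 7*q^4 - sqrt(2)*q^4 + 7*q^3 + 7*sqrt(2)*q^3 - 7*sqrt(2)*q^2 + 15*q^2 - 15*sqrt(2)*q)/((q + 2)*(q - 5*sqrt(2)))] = (3*q^6 - 22*sqrt(2)*q^5 - 6*q^5 - 5*q^4 + 56*sqrt(2)*q^4 - 32*q^3 + 238*sqrt(2)*q^3 - 284*sqrt(2)*q^2 - 320*q^2 - 300*sqrt(2)*q + 280*q + 300)/(q^4 - 10*sqrt(2)*q^3 + 4*q^3 - 40*sqrt(2)*q^2 + 54*q^2 - 40*sqrt(2)*q + 200*q + 200)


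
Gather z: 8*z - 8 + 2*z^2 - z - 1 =2*z^2 + 7*z - 9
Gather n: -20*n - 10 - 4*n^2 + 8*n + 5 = -4*n^2 - 12*n - 5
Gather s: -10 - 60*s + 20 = 10 - 60*s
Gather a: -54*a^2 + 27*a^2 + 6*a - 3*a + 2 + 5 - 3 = -27*a^2 + 3*a + 4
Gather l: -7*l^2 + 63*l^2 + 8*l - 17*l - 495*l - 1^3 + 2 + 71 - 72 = 56*l^2 - 504*l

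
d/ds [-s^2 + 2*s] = 2 - 2*s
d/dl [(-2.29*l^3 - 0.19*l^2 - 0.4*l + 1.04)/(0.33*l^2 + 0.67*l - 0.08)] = (-0.7557*l^4 - 3.0686*l^3 + 0.5543*l^2 - 0.656*l - 0.6648)/(0.1089*l^4 + 0.4422*l^3 + 0.3961*l^2 - 0.1072*l + 0.0064)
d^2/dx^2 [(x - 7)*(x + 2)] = 2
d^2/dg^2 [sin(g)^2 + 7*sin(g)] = -7*sin(g) + 2*cos(2*g)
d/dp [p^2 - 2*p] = 2*p - 2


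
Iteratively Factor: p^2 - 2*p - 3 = (p + 1)*(p - 3)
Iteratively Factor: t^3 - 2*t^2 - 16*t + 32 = (t + 4)*(t^2 - 6*t + 8) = (t - 4)*(t + 4)*(t - 2)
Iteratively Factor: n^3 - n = (n - 1)*(n^2 + n) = (n - 1)*(n + 1)*(n)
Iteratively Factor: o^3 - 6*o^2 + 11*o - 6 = (o - 1)*(o^2 - 5*o + 6) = (o - 3)*(o - 1)*(o - 2)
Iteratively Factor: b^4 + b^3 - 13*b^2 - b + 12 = (b + 4)*(b^3 - 3*b^2 - b + 3) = (b - 1)*(b + 4)*(b^2 - 2*b - 3) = (b - 3)*(b - 1)*(b + 4)*(b + 1)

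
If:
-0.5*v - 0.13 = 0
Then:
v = -0.26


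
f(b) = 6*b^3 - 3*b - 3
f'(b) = 18*b^2 - 3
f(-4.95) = -715.87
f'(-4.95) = 438.04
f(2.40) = 72.74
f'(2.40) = 100.68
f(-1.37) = -14.32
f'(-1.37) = 30.78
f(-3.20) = -190.01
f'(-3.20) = 181.32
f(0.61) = -3.47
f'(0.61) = 3.70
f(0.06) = -3.18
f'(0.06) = -2.94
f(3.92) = 346.66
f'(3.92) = 273.60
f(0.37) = -3.81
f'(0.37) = -0.54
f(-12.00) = -10335.00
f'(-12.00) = 2589.00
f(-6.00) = -1281.00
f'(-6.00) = 645.00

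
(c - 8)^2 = c^2 - 16*c + 64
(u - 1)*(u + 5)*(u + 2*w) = u^3 + 2*u^2*w + 4*u^2 + 8*u*w - 5*u - 10*w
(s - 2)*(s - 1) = s^2 - 3*s + 2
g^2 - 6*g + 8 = (g - 4)*(g - 2)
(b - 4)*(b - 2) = b^2 - 6*b + 8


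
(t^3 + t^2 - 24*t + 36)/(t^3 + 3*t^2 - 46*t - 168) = (t^2 - 5*t + 6)/(t^2 - 3*t - 28)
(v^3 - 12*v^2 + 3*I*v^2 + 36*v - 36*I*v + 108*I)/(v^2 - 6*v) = v - 6 + 3*I - 18*I/v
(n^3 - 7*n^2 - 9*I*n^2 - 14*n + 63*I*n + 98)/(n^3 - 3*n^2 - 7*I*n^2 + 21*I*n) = (n^2 - n*(7 + 2*I) + 14*I)/(n*(n - 3))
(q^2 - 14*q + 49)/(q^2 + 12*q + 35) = (q^2 - 14*q + 49)/(q^2 + 12*q + 35)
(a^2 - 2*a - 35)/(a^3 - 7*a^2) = (a + 5)/a^2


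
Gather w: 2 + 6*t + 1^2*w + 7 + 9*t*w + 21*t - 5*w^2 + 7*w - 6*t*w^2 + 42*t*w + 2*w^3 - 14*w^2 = 27*t + 2*w^3 + w^2*(-6*t - 19) + w*(51*t + 8) + 9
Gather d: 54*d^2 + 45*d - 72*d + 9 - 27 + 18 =54*d^2 - 27*d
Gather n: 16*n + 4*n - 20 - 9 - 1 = 20*n - 30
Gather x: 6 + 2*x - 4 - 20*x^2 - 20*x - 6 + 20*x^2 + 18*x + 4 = 0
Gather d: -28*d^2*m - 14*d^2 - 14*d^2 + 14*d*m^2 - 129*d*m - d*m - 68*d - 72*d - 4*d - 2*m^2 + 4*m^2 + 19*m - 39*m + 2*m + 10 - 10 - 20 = d^2*(-28*m - 28) + d*(14*m^2 - 130*m - 144) + 2*m^2 - 18*m - 20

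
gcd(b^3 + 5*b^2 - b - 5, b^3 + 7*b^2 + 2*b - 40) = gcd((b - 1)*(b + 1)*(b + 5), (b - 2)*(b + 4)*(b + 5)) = b + 5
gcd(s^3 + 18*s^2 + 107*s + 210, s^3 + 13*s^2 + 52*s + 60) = s^2 + 11*s + 30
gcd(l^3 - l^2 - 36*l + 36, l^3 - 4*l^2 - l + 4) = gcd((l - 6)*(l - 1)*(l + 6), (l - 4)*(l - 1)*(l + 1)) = l - 1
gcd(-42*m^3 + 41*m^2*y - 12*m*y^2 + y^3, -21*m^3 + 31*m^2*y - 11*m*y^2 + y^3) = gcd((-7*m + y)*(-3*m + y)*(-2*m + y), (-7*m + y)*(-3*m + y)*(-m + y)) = 21*m^2 - 10*m*y + y^2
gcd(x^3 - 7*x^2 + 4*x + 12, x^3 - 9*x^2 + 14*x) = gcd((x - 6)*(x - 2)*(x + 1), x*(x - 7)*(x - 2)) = x - 2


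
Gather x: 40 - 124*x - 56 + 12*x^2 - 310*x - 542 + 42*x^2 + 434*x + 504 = 54*x^2 - 54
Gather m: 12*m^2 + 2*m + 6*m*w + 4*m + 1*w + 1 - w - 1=12*m^2 + m*(6*w + 6)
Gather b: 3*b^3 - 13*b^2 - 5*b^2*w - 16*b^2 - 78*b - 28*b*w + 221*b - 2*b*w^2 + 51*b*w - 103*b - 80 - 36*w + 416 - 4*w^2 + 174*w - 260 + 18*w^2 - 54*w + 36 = 3*b^3 + b^2*(-5*w - 29) + b*(-2*w^2 + 23*w + 40) + 14*w^2 + 84*w + 112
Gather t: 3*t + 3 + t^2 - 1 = t^2 + 3*t + 2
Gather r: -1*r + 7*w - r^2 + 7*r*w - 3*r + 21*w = -r^2 + r*(7*w - 4) + 28*w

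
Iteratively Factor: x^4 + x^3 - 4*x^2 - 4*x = (x + 2)*(x^3 - x^2 - 2*x) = (x - 2)*(x + 2)*(x^2 + x) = (x - 2)*(x + 1)*(x + 2)*(x)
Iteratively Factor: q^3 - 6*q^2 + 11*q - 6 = (q - 2)*(q^2 - 4*q + 3) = (q - 3)*(q - 2)*(q - 1)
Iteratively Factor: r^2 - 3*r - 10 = (r + 2)*(r - 5)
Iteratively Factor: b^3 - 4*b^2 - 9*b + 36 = (b - 3)*(b^2 - b - 12) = (b - 4)*(b - 3)*(b + 3)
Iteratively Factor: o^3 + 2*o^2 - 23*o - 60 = (o + 3)*(o^2 - o - 20) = (o + 3)*(o + 4)*(o - 5)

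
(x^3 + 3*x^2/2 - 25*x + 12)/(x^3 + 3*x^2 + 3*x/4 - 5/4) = 2*(x^2 + 2*x - 24)/(2*x^2 + 7*x + 5)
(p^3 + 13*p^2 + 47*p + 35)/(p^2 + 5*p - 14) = (p^2 + 6*p + 5)/(p - 2)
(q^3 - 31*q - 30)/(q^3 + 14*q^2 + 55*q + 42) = (q^2 - q - 30)/(q^2 + 13*q + 42)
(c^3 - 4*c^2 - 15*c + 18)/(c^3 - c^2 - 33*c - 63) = (c^2 - 7*c + 6)/(c^2 - 4*c - 21)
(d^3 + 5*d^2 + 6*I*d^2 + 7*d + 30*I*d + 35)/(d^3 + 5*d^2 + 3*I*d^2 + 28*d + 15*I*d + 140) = (d - I)/(d - 4*I)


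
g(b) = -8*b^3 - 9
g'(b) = -24*b^2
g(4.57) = -772.55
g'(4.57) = -501.24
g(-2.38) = 98.85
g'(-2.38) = -135.95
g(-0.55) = -7.67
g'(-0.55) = -7.26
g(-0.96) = -1.92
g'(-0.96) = -22.12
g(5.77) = -1545.80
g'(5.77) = -799.03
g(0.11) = -9.01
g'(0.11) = -0.29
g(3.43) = -331.83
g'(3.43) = -282.36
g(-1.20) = 4.82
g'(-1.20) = -34.56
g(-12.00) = 13815.00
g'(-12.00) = -3456.00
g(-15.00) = 26991.00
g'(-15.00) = -5400.00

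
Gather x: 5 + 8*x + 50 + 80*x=88*x + 55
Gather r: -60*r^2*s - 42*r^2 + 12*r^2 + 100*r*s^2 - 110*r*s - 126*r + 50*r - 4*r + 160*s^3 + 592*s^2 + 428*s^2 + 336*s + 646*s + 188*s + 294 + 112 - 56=r^2*(-60*s - 30) + r*(100*s^2 - 110*s - 80) + 160*s^3 + 1020*s^2 + 1170*s + 350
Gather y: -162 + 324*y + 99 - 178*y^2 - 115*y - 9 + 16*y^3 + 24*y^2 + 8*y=16*y^3 - 154*y^2 + 217*y - 72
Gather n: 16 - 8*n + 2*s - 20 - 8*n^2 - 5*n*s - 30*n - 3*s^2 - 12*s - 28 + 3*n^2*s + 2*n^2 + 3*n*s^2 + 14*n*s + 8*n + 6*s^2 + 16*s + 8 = n^2*(3*s - 6) + n*(3*s^2 + 9*s - 30) + 3*s^2 + 6*s - 24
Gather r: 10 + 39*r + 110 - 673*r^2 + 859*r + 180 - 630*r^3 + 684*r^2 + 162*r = -630*r^3 + 11*r^2 + 1060*r + 300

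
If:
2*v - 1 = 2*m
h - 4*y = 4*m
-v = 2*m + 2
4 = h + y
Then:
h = 38/15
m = -5/6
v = -1/3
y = 22/15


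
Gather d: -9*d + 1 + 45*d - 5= 36*d - 4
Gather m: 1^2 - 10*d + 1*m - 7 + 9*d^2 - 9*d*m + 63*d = 9*d^2 + 53*d + m*(1 - 9*d) - 6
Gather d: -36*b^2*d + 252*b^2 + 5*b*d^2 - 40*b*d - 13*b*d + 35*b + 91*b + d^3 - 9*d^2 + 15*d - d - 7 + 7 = 252*b^2 + 126*b + d^3 + d^2*(5*b - 9) + d*(-36*b^2 - 53*b + 14)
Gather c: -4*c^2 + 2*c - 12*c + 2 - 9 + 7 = -4*c^2 - 10*c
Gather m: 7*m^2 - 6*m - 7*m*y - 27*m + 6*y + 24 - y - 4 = 7*m^2 + m*(-7*y - 33) + 5*y + 20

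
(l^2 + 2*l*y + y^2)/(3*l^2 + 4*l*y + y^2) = (l + y)/(3*l + y)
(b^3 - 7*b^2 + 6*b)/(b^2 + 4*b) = (b^2 - 7*b + 6)/(b + 4)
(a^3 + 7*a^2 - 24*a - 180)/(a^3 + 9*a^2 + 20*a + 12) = (a^2 + a - 30)/(a^2 + 3*a + 2)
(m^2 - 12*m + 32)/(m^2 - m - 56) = (m - 4)/(m + 7)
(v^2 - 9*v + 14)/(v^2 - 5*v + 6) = (v - 7)/(v - 3)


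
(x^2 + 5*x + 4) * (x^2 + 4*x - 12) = x^4 + 9*x^3 + 12*x^2 - 44*x - 48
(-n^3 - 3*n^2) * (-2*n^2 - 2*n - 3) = 2*n^5 + 8*n^4 + 9*n^3 + 9*n^2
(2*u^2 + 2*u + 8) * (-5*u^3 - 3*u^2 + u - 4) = -10*u^5 - 16*u^4 - 44*u^3 - 30*u^2 - 32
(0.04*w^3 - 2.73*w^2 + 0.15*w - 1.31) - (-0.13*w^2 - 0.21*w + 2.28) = 0.04*w^3 - 2.6*w^2 + 0.36*w - 3.59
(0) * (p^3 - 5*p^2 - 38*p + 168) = 0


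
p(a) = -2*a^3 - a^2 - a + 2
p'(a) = -6*a^2 - 2*a - 1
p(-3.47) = 76.99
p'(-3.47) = -66.31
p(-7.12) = 680.31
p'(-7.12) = -290.93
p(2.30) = -29.92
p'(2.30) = -37.34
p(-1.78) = 11.89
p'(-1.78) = -16.45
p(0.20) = 1.74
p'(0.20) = -1.64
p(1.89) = -16.96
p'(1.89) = -26.21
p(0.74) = -0.10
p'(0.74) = -5.77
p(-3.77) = 98.72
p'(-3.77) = -78.74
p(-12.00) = 3326.00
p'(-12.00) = -841.00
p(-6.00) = 404.00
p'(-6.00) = -205.00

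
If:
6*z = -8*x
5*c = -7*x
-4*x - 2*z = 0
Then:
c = 0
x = 0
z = 0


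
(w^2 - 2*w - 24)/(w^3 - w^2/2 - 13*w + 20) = 2*(w - 6)/(2*w^2 - 9*w + 10)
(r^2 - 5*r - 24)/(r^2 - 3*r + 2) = (r^2 - 5*r - 24)/(r^2 - 3*r + 2)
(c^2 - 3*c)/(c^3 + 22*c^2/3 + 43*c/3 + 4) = 3*c*(c - 3)/(3*c^3 + 22*c^2 + 43*c + 12)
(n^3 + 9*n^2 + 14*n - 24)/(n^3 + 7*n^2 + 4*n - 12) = (n + 4)/(n + 2)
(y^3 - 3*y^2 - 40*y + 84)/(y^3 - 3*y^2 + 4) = (y^2 - y - 42)/(y^2 - y - 2)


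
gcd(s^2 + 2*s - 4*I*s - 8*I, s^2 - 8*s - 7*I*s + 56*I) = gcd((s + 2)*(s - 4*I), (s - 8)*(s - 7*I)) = 1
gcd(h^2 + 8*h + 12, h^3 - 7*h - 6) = h + 2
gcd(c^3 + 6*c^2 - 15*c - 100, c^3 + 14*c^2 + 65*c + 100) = c^2 + 10*c + 25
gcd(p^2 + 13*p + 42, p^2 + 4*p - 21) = p + 7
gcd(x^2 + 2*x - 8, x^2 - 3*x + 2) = x - 2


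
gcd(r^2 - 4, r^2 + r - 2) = r + 2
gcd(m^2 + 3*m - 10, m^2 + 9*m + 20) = m + 5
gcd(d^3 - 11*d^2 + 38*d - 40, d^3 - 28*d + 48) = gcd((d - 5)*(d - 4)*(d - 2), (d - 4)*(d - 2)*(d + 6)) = d^2 - 6*d + 8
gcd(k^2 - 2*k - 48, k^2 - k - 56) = k - 8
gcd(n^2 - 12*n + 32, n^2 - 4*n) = n - 4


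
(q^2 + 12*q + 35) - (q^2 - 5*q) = 17*q + 35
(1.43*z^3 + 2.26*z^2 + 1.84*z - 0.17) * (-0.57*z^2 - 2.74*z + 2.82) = -0.8151*z^5 - 5.2064*z^4 - 3.2086*z^3 + 1.4285*z^2 + 5.6546*z - 0.4794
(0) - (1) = -1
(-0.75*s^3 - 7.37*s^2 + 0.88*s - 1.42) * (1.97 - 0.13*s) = 0.0975*s^4 - 0.5194*s^3 - 14.6333*s^2 + 1.9182*s - 2.7974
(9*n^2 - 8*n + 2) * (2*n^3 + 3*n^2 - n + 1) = 18*n^5 + 11*n^4 - 29*n^3 + 23*n^2 - 10*n + 2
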